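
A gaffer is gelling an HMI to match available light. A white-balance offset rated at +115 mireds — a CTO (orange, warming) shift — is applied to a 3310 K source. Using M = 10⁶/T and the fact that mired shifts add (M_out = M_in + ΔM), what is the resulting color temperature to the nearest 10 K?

M_in = 10⁶/3310 = 302.11 mireds.
M_out = 302.11 + (+115) = 417.11 mireds.
T_out = 10⁶/417.11 = 2397.4 K → 2400 K.

2400 K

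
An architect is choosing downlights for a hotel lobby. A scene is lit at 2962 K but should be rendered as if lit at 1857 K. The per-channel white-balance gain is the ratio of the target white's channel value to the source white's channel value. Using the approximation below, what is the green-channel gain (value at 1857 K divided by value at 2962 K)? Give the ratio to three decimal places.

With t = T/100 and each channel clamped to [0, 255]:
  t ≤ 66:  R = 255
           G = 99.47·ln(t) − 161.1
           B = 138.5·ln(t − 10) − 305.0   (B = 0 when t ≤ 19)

0.736

At 2962 K (t = 29.62):
  G = 99.47·ln 29.62 − 161.1 = 99.47·3.3884 − 161.1 = 175.949.
At 1857 K (t = 18.57):
  G = 99.47·ln 18.57 − 161.1 = 99.47·2.9215 − 161.1 = 129.506.
Gain = 129.506 / 175.949 = 0.7360 → 0.736.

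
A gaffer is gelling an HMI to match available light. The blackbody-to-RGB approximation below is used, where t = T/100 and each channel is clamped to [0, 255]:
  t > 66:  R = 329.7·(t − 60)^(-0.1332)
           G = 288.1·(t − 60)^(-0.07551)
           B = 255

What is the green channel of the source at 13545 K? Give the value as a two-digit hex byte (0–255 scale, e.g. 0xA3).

0xD0

t = 13545/100 = 135.45; the t > 66 branch applies.
G = 288.1·(135.45 − 60)^(-0.07551) = 288.1·75.45^(-0.07551) = 288.1·0.72147 = 207.855.
Rounded: 208; in hex, 0xD0.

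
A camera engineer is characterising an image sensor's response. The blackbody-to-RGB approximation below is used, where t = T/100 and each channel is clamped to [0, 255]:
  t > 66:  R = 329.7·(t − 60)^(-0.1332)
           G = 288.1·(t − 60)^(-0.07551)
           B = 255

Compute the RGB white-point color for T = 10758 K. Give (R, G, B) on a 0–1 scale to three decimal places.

t = 10758/100 = 107.58; the t > 66 branch applies.
R = 329.7·(107.58 − 60)^(-0.1332) = 329.7·47.58^(-0.1332) = 329.7·0.59782 = 197.100.
G = 288.1·(107.58 − 60)^(-0.07551) = 288.1·47.58^(-0.07551) = 288.1·0.74703 = 215.219.
B = 255 by definition for t > 66.
Dividing each by 255: (0.7729, 0.8440, 1.0000) → (0.773, 0.844, 1.000).

(0.773, 0.844, 1.000)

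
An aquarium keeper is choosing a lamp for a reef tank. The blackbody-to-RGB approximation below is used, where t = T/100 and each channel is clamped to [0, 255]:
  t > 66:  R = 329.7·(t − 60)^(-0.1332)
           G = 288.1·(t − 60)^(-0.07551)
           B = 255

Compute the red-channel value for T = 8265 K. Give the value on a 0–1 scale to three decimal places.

0.853

t = 8265/100 = 82.65; the t > 66 branch applies.
R = 329.7·(82.65 − 60)^(-0.1332) = 329.7·22.65^(-0.1332) = 329.7·0.65994 = 217.582.
On a 0–1 scale: 217.582/255 = 0.8533 → 0.853.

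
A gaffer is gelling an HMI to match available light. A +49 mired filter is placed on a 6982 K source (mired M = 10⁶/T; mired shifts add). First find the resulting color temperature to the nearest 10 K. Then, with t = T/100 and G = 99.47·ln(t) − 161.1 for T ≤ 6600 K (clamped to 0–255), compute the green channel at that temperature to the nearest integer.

232

M_in = 10⁶/6982 = 143.23; M_out = 143.23 + (+49) = 192.23.
T_out = 10⁶/192.23 = 5202.2 K → 5200 K; t = 52.
G = 99.47·ln 52 − 161.1 = 99.47·3.9512 − 161.1 = 231.930.
Rounded: 232.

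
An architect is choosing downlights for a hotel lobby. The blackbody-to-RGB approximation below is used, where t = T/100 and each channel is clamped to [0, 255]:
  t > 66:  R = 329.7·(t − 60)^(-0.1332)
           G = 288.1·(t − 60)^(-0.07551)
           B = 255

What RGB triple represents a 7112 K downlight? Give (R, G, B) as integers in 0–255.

(239, 240, 255)

t = 7112/100 = 71.12; the t > 66 branch applies.
R = 329.7·(71.12 − 60)^(-0.1332) = 329.7·11.12^(-0.1332) = 329.7·0.72554 = 239.209.
G = 288.1·(71.12 − 60)^(-0.07551) = 288.1·11.12^(-0.07551) = 288.1·0.83370 = 240.188.
B = 255 by definition for t > 66.
Rounded: (239, 240, 255).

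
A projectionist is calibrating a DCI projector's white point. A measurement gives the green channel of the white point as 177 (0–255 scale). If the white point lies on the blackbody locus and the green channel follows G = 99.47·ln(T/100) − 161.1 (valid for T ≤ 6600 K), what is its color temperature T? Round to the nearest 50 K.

ln t = (177 + 161.1) / 99.47 = 3.3990.
t = e^3.3990 = 29.935.
T = 100·t = 2993 K → 3000 K to the nearest 50 K.

3000 K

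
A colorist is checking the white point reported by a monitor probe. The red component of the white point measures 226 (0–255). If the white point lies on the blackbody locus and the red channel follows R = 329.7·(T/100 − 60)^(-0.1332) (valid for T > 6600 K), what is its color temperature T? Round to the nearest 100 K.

(t − 60)^(-0.1332) = 226/329.7 = 0.68547.
t − 60 = 0.68547^(1/-0.1332) = 0.68547^(-7.508) = 17.034, so t = 77.034.
T = 100·t = 7703 K → 7700 K to the nearest 100 K.

7700 K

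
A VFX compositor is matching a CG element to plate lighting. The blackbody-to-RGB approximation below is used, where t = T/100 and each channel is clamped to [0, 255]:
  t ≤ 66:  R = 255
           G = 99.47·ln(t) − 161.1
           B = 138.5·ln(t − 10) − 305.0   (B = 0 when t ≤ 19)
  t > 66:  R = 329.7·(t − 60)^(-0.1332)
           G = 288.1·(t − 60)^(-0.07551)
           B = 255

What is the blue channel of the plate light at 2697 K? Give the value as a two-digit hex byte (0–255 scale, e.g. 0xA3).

0x57

t = 2697/100 = 26.97; the t ≤ 66 branch applies.
B = 138.5·ln(26.97 − 10) − 305.0 = 138.5·ln 16.97 − 305.0 = 138.5·2.8314 − 305.0 = 87.155.
Rounded: 87; in hex, 0x57.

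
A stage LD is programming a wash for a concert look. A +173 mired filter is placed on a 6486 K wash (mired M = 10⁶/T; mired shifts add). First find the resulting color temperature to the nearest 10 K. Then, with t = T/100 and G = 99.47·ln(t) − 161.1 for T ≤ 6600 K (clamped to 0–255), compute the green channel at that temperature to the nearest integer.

179

M_in = 10⁶/6486 = 154.18; M_out = 154.18 + (+173) = 327.18.
T_out = 10⁶/327.18 = 3056.4 K → 3060 K; t = 30.6.
G = 99.47·ln 30.6 − 161.1 = 99.47·3.4210 − 161.1 = 179.187.
Rounded: 179.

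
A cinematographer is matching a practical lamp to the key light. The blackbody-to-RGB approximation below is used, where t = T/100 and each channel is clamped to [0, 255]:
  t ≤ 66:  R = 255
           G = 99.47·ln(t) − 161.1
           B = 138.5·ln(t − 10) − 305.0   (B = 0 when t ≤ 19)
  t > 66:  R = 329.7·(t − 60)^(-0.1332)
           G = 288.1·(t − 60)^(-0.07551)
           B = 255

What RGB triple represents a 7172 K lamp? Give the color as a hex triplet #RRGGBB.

t = 7172/100 = 71.72; the t > 66 branch applies.
R = 329.7·(71.72 − 60)^(-0.1332) = 329.7·11.72^(-0.1332) = 329.7·0.72047 = 237.541.
G = 288.1·(71.72 − 60)^(-0.07551) = 288.1·11.72^(-0.07551) = 288.1·0.83040 = 239.237.
B = 255 by definition for t > 66.
Rounded: (238, 239, 255).
In hex: #EEEFFF.

#EEEFFF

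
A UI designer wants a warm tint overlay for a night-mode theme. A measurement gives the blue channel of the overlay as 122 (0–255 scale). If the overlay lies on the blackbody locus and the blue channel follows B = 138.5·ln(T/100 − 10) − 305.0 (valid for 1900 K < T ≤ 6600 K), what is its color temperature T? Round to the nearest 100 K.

3200 K

ln(t − 10) = (122 + 305.0) / 138.5 = 3.0830.
t − 10 = e^3.0830 = 21.824, so t = 31.824.
T = 100·t = 3182 K → 3200 K to the nearest 100 K.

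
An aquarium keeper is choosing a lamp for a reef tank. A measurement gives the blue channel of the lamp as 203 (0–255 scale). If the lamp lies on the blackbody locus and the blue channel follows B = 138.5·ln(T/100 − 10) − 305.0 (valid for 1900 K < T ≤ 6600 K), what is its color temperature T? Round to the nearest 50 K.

4900 K

ln(t − 10) = (203 + 305.0) / 138.5 = 3.6679.
t − 10 = e^3.6679 = 39.168, so t = 49.168.
T = 100·t = 4917 K → 4900 K to the nearest 50 K.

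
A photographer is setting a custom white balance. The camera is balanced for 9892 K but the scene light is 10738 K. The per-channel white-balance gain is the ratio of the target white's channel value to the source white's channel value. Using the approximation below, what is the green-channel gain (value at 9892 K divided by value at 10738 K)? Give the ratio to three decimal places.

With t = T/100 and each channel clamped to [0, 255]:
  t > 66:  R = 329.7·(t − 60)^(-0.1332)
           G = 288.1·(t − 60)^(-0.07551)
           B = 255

At 10738 K (t = 107.38):
  G = 288.1·(107.38 − 60)^(-0.07551) = 288.1·47.38^(-0.07551) = 288.1·0.74727 = 215.288.
At 9892 K (t = 98.92):
  G = 288.1·(98.92 − 60)^(-0.07551) = 288.1·38.92^(-0.07551) = 288.1·0.75845 = 218.509.
Gain = 218.509 / 215.288 = 1.0150 → 1.015.

1.015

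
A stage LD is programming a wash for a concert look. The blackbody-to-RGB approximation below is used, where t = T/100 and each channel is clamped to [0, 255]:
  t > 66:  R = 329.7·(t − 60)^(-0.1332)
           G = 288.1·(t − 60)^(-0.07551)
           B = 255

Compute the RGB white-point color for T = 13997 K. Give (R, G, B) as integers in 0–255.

t = 13997/100 = 139.97; the t > 66 branch applies.
R = 329.7·(139.97 − 60)^(-0.1332) = 329.7·79.97^(-0.1332) = 329.7·0.55787 = 183.929.
G = 288.1·(139.97 − 60)^(-0.07551) = 288.1·79.97^(-0.07551) = 288.1·0.71831 = 206.944.
B = 255 by definition for t > 66.
Rounded: (184, 207, 255).

(184, 207, 255)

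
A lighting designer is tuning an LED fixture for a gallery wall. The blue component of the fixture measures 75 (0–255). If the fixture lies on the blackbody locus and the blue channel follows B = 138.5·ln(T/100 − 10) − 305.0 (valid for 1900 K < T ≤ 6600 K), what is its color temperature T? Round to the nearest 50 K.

ln(t − 10) = (75 + 305.0) / 138.5 = 2.7437.
t − 10 = e^2.7437 = 15.544, so t = 25.544.
T = 100·t = 2554 K → 2550 K to the nearest 50 K.

2550 K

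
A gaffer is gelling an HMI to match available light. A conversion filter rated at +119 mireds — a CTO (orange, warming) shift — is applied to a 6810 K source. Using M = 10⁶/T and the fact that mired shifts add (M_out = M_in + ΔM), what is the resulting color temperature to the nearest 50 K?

3750 K

M_in = 10⁶/6810 = 146.84 mireds.
M_out = 146.84 + (+119) = 265.84 mireds.
T_out = 10⁶/265.84 = 3761.6 K → 3750 K.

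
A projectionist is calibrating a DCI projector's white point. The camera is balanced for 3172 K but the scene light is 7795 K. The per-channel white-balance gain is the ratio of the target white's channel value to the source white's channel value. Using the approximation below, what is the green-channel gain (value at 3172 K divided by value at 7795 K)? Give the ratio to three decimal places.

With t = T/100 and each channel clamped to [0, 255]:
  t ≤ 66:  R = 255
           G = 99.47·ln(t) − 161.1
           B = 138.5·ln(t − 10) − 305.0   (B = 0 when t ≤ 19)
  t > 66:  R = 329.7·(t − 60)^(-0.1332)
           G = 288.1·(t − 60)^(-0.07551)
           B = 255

0.789

At 7795 K (t = 77.95):
  G = 288.1·(77.95 − 60)^(-0.07551) = 288.1·17.95^(-0.07551) = 288.1·0.80409 = 231.659.
At 3172 K (t = 31.72):
  G = 99.47·ln 31.72 − 161.1 = 99.47·3.4569 − 161.1 = 182.763.
Gain = 182.763 / 231.659 = 0.7889 → 0.789.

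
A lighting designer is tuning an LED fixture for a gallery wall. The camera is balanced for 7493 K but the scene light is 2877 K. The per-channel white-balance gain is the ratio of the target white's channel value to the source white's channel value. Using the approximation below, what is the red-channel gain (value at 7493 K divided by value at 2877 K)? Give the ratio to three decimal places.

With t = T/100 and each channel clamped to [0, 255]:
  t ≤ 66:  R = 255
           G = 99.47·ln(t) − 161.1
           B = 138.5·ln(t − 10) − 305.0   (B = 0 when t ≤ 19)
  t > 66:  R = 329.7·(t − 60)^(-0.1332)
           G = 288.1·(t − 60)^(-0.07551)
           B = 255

0.902

At 2877 K (t = 28.77):
  R = 255 by definition for t ≤ 66.
At 7493 K (t = 74.93):
  R = 329.7·(74.93 − 60)^(-0.1332) = 329.7·14.93^(-0.1332) = 329.7·0.69761 = 230.003.
Gain = 230.003 / 255.000 = 0.9020 → 0.902.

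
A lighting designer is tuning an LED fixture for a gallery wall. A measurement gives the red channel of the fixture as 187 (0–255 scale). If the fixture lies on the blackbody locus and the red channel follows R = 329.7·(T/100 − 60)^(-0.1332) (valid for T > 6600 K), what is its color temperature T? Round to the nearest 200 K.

13000 K

(t − 60)^(-0.1332) = 187/329.7 = 0.56718.
t − 60 = 0.56718^(1/-0.1332) = 0.56718^(-7.508) = 70.620, so t = 130.620.
T = 100·t = 13062 K → 13000 K to the nearest 200 K.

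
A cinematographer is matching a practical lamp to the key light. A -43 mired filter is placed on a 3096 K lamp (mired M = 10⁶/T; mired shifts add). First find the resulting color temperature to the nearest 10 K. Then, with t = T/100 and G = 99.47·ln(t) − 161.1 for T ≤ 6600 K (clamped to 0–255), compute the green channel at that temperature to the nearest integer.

M_in = 10⁶/3096 = 323.00; M_out = 323.00 + (-43) = 280.00.
T_out = 10⁶/280.00 = 3571.5 K → 3570 K; t = 35.7.
G = 99.47·ln 35.7 − 161.1 = 99.47·3.5752 − 161.1 = 194.520.
Rounded: 195.

195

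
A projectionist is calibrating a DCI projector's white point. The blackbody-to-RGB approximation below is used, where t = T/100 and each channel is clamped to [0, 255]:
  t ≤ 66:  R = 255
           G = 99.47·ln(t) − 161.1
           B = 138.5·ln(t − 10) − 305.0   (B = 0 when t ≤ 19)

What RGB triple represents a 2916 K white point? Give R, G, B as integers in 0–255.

t = 2916/100 = 29.16; the t ≤ 66 branch applies.
R = 255 by definition for t ≤ 66.
G = 99.47·ln 29.16 − 161.1 = 99.47·3.3728 − 161.1 = 174.392.
B = 138.5·ln(29.16 − 10) − 305.0 = 138.5·ln 19.16 − 305.0 = 138.5·2.9528 − 305.0 = 103.966.
Rounded: (255, 174, 104).

R=255, G=174, B=104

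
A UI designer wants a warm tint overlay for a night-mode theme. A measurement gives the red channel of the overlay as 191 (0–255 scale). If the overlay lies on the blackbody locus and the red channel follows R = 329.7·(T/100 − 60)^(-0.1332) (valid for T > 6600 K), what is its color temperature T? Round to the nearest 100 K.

12000 K

(t − 60)^(-0.1332) = 191/329.7 = 0.57931.
t − 60 = 0.57931^(1/-0.1332) = 0.57931^(-7.508) = 60.245, so t = 120.245.
T = 100·t = 12025 K → 12000 K to the nearest 100 K.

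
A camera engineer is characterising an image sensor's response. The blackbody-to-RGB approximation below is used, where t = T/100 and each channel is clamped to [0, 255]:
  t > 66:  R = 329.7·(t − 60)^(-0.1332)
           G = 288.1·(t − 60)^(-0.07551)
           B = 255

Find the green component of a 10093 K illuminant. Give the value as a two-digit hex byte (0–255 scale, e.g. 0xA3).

0xDA

t = 10093/100 = 100.93; the t > 66 branch applies.
G = 288.1·(100.93 − 60)^(-0.07551) = 288.1·40.93^(-0.07551) = 288.1·0.75557 = 217.680.
Rounded: 218; in hex, 0xDA.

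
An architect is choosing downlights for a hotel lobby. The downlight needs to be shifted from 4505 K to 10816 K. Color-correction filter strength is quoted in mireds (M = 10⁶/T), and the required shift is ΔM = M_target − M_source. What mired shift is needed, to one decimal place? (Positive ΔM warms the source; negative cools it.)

M_source = 10⁶/4505 = 221.976; M_target = 10⁶/10816 = 92.456.
ΔM = 92.456 − 221.976 = -129.520 → -129.5 mireds, a cooling shift.

-129.5 mireds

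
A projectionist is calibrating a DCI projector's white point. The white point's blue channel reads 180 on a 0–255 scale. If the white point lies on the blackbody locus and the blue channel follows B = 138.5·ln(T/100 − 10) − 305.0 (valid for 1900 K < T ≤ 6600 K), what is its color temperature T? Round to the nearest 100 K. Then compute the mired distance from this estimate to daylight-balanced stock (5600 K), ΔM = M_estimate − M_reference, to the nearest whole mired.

+54 mireds

ln(t − 10) = (180 + 305.0) / 138.5 = 3.5018.
t − 10 = e^3.5018 = 33.175, so t = 43.175.
T = 100·t = 4318 K → 4300 K to the nearest 100 K.
M_estimate = 10⁶/4300 = 232.56; M_reference = 10⁶/5600 = 178.57.
ΔM = 232.56 − 178.57 = 53.99 → +54 mireds.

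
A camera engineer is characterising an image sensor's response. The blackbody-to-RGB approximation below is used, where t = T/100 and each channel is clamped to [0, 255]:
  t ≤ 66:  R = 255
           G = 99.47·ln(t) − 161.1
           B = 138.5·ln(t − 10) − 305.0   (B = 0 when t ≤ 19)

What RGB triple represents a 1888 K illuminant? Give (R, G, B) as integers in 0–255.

t = 1888/100 = 18.88; the t ≤ 66 branch applies.
R = 255 by definition for t ≤ 66.
G = 99.47·ln 18.88 − 161.1 = 99.47·2.9381 − 161.1 = 131.153.
t = 18.88 ≤ 19, so B = 0.
Rounded: (255, 131, 0).

(255, 131, 0)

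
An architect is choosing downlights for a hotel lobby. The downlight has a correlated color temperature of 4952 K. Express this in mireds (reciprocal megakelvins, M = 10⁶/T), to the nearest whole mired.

M = 10⁶ / 4952 = 201.939 → 202 mireds.

202 mireds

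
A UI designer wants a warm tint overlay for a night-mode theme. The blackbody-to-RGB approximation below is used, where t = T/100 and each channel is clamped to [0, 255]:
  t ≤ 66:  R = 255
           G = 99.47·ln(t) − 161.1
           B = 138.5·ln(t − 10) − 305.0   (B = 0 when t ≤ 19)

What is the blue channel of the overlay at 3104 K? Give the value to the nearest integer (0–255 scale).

117

t = 3104/100 = 31.04; the t ≤ 66 branch applies.
B = 138.5·ln(31.04 − 10) − 305.0 = 138.5·ln 21.04 − 305.0 = 138.5·3.0464 − 305.0 = 116.930.
Rounded: 117.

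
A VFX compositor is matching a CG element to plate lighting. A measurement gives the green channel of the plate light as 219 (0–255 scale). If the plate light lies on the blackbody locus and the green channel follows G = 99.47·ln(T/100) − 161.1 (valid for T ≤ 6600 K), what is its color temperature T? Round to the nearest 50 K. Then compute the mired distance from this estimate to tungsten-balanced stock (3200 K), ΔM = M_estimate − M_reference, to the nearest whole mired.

ln t = (219 + 161.1) / 99.47 = 3.8213.
t = e^3.8213 = 45.661.
T = 100·t = 4566 K → 4550 K to the nearest 50 K.
M_estimate = 10⁶/4550 = 219.78; M_reference = 10⁶/3200 = 312.50.
ΔM = 219.78 − 312.50 = -92.72 → -93 mireds.

-93 mireds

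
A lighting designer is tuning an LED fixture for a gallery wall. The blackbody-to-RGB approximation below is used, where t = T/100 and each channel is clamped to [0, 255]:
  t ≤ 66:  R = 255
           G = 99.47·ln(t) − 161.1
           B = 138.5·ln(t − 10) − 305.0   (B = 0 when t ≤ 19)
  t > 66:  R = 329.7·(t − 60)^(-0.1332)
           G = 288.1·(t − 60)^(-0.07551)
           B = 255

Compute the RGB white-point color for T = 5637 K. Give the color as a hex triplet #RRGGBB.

#FFF0E2

t = 5637/100 = 56.37; the t ≤ 66 branch applies.
R = 255 by definition for t ≤ 66.
G = 99.47·ln 56.37 − 161.1 = 99.47·4.0319 − 161.1 = 239.957.
B = 138.5·ln(56.37 − 10) − 305.0 = 138.5·ln 46.37 − 305.0 = 138.5·3.8367 − 305.0 = 226.376.
Rounded: (255, 240, 226).
In hex: #FFF0E2.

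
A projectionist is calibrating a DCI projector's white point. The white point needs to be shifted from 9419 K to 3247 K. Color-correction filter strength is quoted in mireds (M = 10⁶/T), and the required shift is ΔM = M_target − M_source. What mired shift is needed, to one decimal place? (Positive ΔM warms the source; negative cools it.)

+201.8 mireds

M_source = 10⁶/9419 = 106.168; M_target = 10⁶/3247 = 307.977.
ΔM = 307.977 − 106.168 = 201.808 → +201.8 mireds, a warming shift.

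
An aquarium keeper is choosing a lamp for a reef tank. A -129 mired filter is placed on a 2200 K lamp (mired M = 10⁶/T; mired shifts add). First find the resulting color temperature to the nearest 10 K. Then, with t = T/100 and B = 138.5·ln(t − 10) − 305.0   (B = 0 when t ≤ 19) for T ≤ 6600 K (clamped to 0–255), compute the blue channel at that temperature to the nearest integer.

115

M_in = 10⁶/2200 = 454.55; M_out = 454.55 + (-129) = 325.55.
T_out = 10⁶/325.55 = 3071.8 K → 3070 K; t = 30.7.
B = 138.5·ln(30.7 − 10) − 305.0 = 138.5·ln 20.7 − 305.0 = 138.5·3.0301 − 305.0 = 114.674.
Rounded: 115.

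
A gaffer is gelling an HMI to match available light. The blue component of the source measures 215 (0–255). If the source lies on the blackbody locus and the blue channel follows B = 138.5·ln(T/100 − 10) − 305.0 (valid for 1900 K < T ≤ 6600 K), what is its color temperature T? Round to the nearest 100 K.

ln(t − 10) = (215 + 305.0) / 138.5 = 3.7545.
t − 10 = e^3.7545 = 42.713, so t = 52.713.
T = 100·t = 5271 K → 5300 K to the nearest 100 K.

5300 K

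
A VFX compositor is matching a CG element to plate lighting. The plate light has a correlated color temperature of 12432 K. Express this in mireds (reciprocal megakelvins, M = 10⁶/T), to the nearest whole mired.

80 mireds

M = 10⁶ / 12432 = 80.438 → 80 mireds.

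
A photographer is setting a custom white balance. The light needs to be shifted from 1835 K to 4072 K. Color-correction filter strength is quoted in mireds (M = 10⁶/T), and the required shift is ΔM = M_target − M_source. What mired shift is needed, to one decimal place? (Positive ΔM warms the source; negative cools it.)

M_source = 10⁶/1835 = 544.959; M_target = 10⁶/4072 = 245.580.
ΔM = 245.580 − 544.959 = -299.380 → -299.4 mireds, a cooling shift.

-299.4 mireds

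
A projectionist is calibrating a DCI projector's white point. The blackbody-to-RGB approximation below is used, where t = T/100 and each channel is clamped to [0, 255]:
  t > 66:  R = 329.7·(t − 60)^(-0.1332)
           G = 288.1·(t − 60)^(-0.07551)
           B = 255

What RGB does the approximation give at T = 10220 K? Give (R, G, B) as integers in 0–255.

t = 10220/100 = 102.2; the t > 66 branch applies.
R = 329.7·(102.2 − 60)^(-0.1332) = 329.7·42.2^(-0.1332) = 329.7·0.60745 = 200.275.
G = 288.1·(102.2 − 60)^(-0.07551) = 288.1·42.2^(-0.07551) = 288.1·0.75383 = 217.178.
B = 255 by definition for t > 66.
Rounded: (200, 217, 255).

(200, 217, 255)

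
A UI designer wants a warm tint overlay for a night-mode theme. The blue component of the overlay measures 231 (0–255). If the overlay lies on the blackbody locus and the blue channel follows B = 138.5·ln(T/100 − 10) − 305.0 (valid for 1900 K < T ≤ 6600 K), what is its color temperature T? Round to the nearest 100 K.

ln(t − 10) = (231 + 305.0) / 138.5 = 3.8700.
t − 10 = e^3.8700 = 47.944, so t = 57.944.
T = 100·t = 5794 K → 5800 K to the nearest 100 K.

5800 K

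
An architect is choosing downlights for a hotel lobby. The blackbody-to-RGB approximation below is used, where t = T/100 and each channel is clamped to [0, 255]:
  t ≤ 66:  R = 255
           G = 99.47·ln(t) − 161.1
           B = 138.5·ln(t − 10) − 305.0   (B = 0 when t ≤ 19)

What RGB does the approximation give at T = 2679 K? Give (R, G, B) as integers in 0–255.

(255, 166, 86)

t = 2679/100 = 26.79; the t ≤ 66 branch applies.
R = 255 by definition for t ≤ 66.
G = 99.47·ln 26.79 − 161.1 = 99.47·3.2880 − 161.1 = 165.960.
B = 138.5·ln(26.79 − 10) − 305.0 = 138.5·ln 16.79 − 305.0 = 138.5·2.8208 − 305.0 = 85.679.
Rounded: (255, 166, 86).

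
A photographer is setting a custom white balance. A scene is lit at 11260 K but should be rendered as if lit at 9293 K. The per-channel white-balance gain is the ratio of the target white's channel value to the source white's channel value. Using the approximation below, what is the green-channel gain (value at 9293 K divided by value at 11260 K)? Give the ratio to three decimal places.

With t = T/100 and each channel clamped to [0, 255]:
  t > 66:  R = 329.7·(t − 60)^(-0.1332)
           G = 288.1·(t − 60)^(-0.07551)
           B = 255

1.036

At 11260 K (t = 112.6):
  G = 288.1·(112.6 − 60)^(-0.07551) = 288.1·52.6^(-0.07551) = 288.1·0.74139 = 213.595.
At 9293 K (t = 92.93):
  G = 288.1·(92.93 − 60)^(-0.07551) = 288.1·32.93^(-0.07551) = 288.1·0.76808 = 221.284.
Gain = 221.284 / 213.595 = 1.0360 → 1.036.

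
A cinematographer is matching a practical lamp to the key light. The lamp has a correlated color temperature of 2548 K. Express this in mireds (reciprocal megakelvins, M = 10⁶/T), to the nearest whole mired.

392 mireds

M = 10⁶ / 2548 = 392.465 → 392 mireds.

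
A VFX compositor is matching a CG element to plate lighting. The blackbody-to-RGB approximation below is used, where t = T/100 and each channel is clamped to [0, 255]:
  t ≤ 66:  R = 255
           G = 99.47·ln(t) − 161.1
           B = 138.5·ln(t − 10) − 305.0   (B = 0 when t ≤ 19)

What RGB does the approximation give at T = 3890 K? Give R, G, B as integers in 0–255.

R=255, G=203, B=161

t = 3890/100 = 38.9; the t ≤ 66 branch applies.
R = 255 by definition for t ≤ 66.
G = 99.47·ln 38.9 − 161.1 = 99.47·3.6610 − 161.1 = 203.059.
B = 138.5·ln(38.9 − 10) − 305.0 = 138.5·ln 28.9 − 305.0 = 138.5·3.3638 − 305.0 = 160.892.
Rounded: (255, 203, 161).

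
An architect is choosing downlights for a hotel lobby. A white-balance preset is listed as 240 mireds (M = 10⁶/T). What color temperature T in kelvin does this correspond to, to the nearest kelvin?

4167 K

T = 10⁶ / 240 = 4166.67 K → 4167 K.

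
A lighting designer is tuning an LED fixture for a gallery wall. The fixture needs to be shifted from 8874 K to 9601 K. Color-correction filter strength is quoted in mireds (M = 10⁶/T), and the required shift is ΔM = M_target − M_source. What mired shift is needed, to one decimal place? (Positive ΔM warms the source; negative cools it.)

-8.5 mireds

M_source = 10⁶/8874 = 112.689; M_target = 10⁶/9601 = 104.156.
ΔM = 104.156 − 112.689 = -8.533 → -8.5 mireds, a cooling shift.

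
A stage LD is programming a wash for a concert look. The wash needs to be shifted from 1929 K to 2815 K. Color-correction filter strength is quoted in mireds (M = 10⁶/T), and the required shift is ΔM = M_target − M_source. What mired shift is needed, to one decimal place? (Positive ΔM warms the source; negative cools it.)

M_source = 10⁶/1929 = 518.403; M_target = 10⁶/2815 = 355.240.
ΔM = 355.240 − 518.403 = -163.164 → -163.2 mireds, a cooling shift.

-163.2 mireds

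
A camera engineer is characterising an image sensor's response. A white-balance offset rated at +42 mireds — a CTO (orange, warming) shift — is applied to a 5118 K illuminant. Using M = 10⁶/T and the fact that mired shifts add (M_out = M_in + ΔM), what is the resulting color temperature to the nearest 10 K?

M_in = 10⁶/5118 = 195.39 mireds.
M_out = 195.39 + (+42) = 237.39 mireds.
T_out = 10⁶/237.39 = 4212.5 K → 4210 K.

4210 K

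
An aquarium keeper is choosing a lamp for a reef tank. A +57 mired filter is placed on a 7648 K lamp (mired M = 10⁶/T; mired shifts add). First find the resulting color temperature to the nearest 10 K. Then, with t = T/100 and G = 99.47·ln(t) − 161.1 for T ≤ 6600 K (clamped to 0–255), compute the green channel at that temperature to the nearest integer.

234

M_in = 10⁶/7648 = 130.75; M_out = 130.75 + (+57) = 187.75.
T_out = 10⁶/187.75 = 5326.1 K → 5330 K; t = 53.3.
G = 99.47·ln 53.3 − 161.1 = 99.47·3.9759 − 161.1 = 234.386.
Rounded: 234.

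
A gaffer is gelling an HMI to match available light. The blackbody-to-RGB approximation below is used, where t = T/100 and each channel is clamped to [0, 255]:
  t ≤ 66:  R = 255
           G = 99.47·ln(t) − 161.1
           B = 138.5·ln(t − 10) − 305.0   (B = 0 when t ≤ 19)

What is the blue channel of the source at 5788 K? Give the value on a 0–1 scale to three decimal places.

t = 5788/100 = 57.88; the t ≤ 66 branch applies.
B = 138.5·ln(57.88 − 10) − 305.0 = 138.5·ln 47.88 − 305.0 = 138.5·3.8687 − 305.0 = 230.815.
On a 0–1 scale: 230.815/255 = 0.9052 → 0.905.

0.905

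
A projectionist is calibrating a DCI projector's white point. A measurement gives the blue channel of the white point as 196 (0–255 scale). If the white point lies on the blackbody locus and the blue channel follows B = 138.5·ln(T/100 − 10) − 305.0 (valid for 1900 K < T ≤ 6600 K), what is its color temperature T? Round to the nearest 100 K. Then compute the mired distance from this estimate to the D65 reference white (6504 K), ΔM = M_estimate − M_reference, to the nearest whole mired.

+59 mireds

ln(t − 10) = (196 + 305.0) / 138.5 = 3.6173.
t − 10 = e^3.6173 = 37.238, so t = 47.238.
T = 100·t = 4724 K → 4700 K to the nearest 100 K.
M_estimate = 10⁶/4700 = 212.77; M_reference = 10⁶/6504 = 153.75.
ΔM = 212.77 − 153.75 = 59.01 → +59 mireds.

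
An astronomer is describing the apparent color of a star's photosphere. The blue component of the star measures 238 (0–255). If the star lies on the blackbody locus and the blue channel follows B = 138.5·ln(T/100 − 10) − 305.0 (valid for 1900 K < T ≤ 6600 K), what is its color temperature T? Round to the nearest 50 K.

6050 K

ln(t − 10) = (238 + 305.0) / 138.5 = 3.9206.
t − 10 = e^3.9206 = 50.430, so t = 60.430.
T = 100·t = 6043 K → 6050 K to the nearest 50 K.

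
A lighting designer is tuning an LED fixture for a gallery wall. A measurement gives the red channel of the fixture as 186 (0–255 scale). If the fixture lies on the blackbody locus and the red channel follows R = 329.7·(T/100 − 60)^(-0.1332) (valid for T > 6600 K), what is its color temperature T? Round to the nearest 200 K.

(t − 60)^(-0.1332) = 186/329.7 = 0.56415.
t − 60 = 0.56415^(1/-0.1332) = 0.56415^(-7.508) = 73.521, so t = 133.521.
T = 100·t = 13352 K → 13400 K to the nearest 200 K.

13400 K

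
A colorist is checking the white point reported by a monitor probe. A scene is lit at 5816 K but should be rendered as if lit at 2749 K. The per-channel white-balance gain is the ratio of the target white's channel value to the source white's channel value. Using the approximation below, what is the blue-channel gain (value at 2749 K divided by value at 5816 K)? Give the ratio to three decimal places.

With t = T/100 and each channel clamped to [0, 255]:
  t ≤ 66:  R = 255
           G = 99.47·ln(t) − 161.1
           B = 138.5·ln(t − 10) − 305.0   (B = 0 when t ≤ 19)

0.394

At 5816 K (t = 58.16):
  B = 138.5·ln(58.16 − 10) − 305.0 = 138.5·ln 48.16 − 305.0 = 138.5·3.8745 − 305.0 = 231.622.
At 2749 K (t = 27.49):
  B = 138.5·ln(27.49 − 10) − 305.0 = 138.5·ln 17.49 − 305.0 = 138.5·2.8616 − 305.0 = 91.336.
Gain = 91.336 / 231.622 = 0.3943 → 0.394.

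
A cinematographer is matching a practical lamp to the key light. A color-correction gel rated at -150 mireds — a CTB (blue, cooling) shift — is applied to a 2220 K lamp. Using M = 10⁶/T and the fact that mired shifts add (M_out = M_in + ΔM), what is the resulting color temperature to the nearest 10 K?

M_in = 10⁶/2220 = 450.45 mireds.
M_out = 450.45 + (-150) = 300.45 mireds.
T_out = 10⁶/300.45 = 3328.3 K → 3330 K.

3330 K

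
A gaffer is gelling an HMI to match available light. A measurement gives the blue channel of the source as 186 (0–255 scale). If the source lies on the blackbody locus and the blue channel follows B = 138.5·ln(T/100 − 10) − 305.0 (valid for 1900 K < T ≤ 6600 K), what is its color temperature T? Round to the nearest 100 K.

ln(t − 10) = (186 + 305.0) / 138.5 = 3.5451.
t − 10 = e^3.5451 = 34.644, so t = 44.644.
T = 100·t = 4464 K → 4500 K to the nearest 100 K.

4500 K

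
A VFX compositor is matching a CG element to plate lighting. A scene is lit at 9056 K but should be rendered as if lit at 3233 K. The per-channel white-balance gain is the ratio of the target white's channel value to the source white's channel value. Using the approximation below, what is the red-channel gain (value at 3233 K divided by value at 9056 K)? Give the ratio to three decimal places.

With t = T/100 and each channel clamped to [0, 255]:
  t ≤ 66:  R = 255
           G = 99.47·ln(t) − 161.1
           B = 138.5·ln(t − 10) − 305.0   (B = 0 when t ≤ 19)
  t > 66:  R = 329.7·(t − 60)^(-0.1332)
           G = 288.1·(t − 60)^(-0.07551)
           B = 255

At 9056 K (t = 90.56):
  R = 329.7·(90.56 − 60)^(-0.1332) = 329.7·30.56^(-0.1332) = 329.7·0.63413 = 209.072.
At 3233 K (t = 32.33):
  R = 255 by definition for t ≤ 66.
Gain = 255.000 / 209.072 = 1.2197 → 1.220.

1.220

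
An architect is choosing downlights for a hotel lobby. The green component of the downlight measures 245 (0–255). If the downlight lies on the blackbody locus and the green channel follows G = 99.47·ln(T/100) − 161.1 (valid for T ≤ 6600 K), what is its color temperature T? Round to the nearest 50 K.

5950 K

ln t = (245 + 161.1) / 99.47 = 4.0826.
t = e^4.0826 = 59.302.
T = 100·t = 5930 K → 5950 K to the nearest 50 K.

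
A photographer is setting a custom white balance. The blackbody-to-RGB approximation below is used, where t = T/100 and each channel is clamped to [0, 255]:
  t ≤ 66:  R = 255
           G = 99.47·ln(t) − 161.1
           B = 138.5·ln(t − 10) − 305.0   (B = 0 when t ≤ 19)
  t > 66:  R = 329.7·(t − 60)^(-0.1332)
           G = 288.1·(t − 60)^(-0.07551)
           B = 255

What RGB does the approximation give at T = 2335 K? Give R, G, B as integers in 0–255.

R=255, G=152, B=54

t = 2335/100 = 23.35; the t ≤ 66 branch applies.
R = 255 by definition for t ≤ 66.
G = 99.47·ln 23.35 − 161.1 = 99.47·3.1506 − 161.1 = 152.290.
B = 138.5·ln(23.35 − 10) − 305.0 = 138.5·ln 13.35 − 305.0 = 138.5·2.5915 − 305.0 = 53.925.
Rounded: (255, 152, 54).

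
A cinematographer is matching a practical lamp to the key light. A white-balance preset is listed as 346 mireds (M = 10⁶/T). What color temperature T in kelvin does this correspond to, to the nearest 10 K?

T = 10⁶ / 346 = 2890.17 K → 2890 K.

2890 K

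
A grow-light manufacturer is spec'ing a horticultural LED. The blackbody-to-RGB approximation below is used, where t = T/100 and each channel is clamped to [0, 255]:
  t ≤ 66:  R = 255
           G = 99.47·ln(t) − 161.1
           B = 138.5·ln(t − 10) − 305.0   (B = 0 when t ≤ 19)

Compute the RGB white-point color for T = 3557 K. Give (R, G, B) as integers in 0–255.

t = 3557/100 = 35.57; the t ≤ 66 branch applies.
R = 255 by definition for t ≤ 66.
G = 99.47·ln 35.57 − 161.1 = 99.47·3.5715 − 161.1 = 194.157.
B = 138.5·ln(35.57 − 10) − 305.0 = 138.5·ln 25.57 − 305.0 = 138.5·3.2414 − 305.0 = 143.937.
Rounded: (255, 194, 144).

(255, 194, 144)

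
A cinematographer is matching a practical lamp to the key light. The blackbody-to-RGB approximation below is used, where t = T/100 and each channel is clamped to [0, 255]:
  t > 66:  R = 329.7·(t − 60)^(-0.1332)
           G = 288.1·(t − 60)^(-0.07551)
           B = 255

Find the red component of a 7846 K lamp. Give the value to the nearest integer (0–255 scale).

t = 7846/100 = 78.46; the t > 66 branch applies.
R = 329.7·(78.46 − 60)^(-0.1332) = 329.7·18.46^(-0.1332) = 329.7·0.67817 = 223.592.
Rounded: 224.

224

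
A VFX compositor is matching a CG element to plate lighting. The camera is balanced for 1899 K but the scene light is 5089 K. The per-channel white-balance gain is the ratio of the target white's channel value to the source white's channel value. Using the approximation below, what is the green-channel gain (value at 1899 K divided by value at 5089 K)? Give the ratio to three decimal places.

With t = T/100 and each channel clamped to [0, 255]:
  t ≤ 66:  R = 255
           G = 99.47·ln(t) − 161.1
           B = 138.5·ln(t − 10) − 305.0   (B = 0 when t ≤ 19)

0.573

At 5089 K (t = 50.89):
  G = 99.47·ln 50.89 − 161.1 = 99.47·3.9297 − 161.1 = 229.784.
At 1899 K (t = 18.99):
  G = 99.47·ln 18.99 − 161.1 = 99.47·2.9439 − 161.1 = 131.731.
Gain = 131.731 / 229.784 = 0.5733 → 0.573.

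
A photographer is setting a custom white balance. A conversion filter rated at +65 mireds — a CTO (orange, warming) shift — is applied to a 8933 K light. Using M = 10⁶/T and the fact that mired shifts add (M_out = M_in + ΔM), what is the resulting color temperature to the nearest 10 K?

5650 K

M_in = 10⁶/8933 = 111.94 mireds.
M_out = 111.94 + (+65) = 176.94 mireds.
T_out = 10⁶/176.94 = 5651.5 K → 5650 K.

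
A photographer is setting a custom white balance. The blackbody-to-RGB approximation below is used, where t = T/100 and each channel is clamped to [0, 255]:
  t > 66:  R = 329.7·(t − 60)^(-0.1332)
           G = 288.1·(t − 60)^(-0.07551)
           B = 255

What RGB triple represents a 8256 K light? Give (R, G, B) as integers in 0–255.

t = 8256/100 = 82.56; the t > 66 branch applies.
R = 329.7·(82.56 − 60)^(-0.1332) = 329.7·22.56^(-0.1332) = 329.7·0.66029 = 217.698.
G = 288.1·(82.56 − 60)^(-0.07551) = 288.1·22.56^(-0.07551) = 288.1·0.79033 = 227.695.
B = 255 by definition for t > 66.
Rounded: (218, 228, 255).

(218, 228, 255)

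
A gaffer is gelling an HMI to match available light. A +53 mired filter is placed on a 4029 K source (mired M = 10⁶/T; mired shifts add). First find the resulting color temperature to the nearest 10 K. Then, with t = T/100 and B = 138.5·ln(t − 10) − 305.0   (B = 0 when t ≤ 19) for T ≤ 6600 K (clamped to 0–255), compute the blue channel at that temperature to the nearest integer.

130

M_in = 10⁶/4029 = 248.20; M_out = 248.20 + (+53) = 301.20.
T_out = 10⁶/301.20 = 3320.0 K → 3320 K; t = 33.2.
B = 138.5·ln(33.2 − 10) − 305.0 = 138.5·ln 23.2 − 305.0 = 138.5·3.1442 − 305.0 = 130.465.
Rounded: 130.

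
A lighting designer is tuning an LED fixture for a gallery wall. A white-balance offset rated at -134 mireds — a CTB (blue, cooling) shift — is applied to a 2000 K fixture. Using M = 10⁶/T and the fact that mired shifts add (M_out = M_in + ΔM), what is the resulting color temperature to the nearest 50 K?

M_in = 10⁶/2000 = 500.00 mireds.
M_out = 500.00 + (-134) = 366.00 mireds.
T_out = 10⁶/366.00 = 2732.2 K → 2750 K.

2750 K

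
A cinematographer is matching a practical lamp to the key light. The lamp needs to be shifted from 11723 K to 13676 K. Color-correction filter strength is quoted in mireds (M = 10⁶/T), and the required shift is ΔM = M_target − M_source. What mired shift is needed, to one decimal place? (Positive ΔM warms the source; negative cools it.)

-12.2 mireds

M_source = 10⁶/11723 = 85.302; M_target = 10⁶/13676 = 73.121.
ΔM = 73.121 − 85.302 = -12.182 → -12.2 mireds, a cooling shift.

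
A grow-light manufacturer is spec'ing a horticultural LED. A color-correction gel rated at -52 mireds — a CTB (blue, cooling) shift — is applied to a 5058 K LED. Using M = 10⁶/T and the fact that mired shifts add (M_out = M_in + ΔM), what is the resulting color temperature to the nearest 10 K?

6860 K

M_in = 10⁶/5058 = 197.71 mireds.
M_out = 197.71 + (-52) = 145.71 mireds.
T_out = 10⁶/145.71 = 6863.1 K → 6860 K.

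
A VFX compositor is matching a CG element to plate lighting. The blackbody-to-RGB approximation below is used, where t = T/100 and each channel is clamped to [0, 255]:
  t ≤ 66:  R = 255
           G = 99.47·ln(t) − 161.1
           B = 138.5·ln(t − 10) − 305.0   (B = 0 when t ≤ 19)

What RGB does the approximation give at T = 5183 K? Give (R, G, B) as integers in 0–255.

(255, 232, 212)

t = 5183/100 = 51.83; the t ≤ 66 branch applies.
R = 255 by definition for t ≤ 66.
G = 99.47·ln 51.83 − 161.1 = 99.47·3.9480 − 161.1 = 231.604.
B = 138.5·ln(51.83 − 10) − 305.0 = 138.5·ln 41.83 − 305.0 = 138.5·3.7336 − 305.0 = 212.106.
Rounded: (255, 232, 212).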